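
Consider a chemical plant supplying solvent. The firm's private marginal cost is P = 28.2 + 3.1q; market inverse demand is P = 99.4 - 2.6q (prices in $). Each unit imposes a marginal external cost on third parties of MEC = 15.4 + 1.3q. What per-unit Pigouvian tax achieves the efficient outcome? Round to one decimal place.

Social marginal cost = private MC + MEC = 43.6 + 4.4q.
Set SMC = demand: 43.6 + 4.4q = 99.4 - 2.6q → q* = 7.9714.
The Pigouvian tax equals MEC at q*: 15.4 + 1.3×7.9714 = 25.7628.

tax = $25.8 per unit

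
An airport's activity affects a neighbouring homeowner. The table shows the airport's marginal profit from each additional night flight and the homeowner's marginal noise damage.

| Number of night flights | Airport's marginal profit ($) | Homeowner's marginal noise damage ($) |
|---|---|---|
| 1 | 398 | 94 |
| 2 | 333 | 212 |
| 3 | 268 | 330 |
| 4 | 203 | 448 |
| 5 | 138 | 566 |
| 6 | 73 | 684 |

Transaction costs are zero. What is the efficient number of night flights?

Bargaining reaches the level where marginal profit last exceeds marginal noise damage.
That holds through level 2 (333 ≥ 212) but not at 3 (268 < 330).

2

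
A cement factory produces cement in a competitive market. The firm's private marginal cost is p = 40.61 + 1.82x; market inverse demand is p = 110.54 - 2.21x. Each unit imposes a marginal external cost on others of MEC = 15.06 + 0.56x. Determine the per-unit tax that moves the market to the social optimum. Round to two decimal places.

tax = 21.75 per unit

Social marginal cost = private MC + MEC = 55.67 + 2.38x.
Set SMC = demand: 55.67 + 2.38x = 110.54 - 2.21x → x* = 11.9542.
The Pigouvian tax equals MEC at x*: 15.06 + 0.56×11.9542 = 21.7544.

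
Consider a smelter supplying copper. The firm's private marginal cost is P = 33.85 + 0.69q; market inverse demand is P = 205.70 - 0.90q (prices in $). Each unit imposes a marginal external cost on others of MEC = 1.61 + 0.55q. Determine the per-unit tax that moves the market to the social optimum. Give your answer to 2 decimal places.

Social marginal cost = private MC + MEC = 35.46 + 1.24q.
Set SMC = demand: 35.46 + 1.24q = 205.70 - 0.90q → q* = 79.5514.
The Pigouvian tax equals MEC at q*: 1.61 + 0.55×79.5514 = 45.3633.

tax = $45.36 per unit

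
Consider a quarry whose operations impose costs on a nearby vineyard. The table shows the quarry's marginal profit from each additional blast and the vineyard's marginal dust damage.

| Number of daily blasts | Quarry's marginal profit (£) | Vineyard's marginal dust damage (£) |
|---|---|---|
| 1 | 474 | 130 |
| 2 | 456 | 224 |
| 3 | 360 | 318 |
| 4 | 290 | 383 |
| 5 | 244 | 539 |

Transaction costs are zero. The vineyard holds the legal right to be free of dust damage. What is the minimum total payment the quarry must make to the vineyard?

£672

Efficient level: marginal profit ≥ marginal dust damage through level 3, so k* = 3.
With the vineyard holding the right, the quarry must at least compensate total damage at k*: 130 + 224 + 318 = 672.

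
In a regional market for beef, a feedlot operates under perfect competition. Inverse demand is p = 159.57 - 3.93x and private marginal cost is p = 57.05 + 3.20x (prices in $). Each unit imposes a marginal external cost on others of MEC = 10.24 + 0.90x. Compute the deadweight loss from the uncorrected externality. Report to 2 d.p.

DWL = $33.46

Market equilibrium (private): 57.05 + 3.20x = 159.57 - 3.93x → x_m = 14.3787.
Social marginal cost = private MC + MEC = 67.29 + 4.10x.
Set SMC = demand: 67.29 + 4.10x = 159.57 - 3.93x → x* = 11.4919.
The loss is the area between SMC and demand from x* to x_m; with linear curves that's a triangle of height MEC(x_m).
DWL = ½ × 2.8868 × 23.1808 = 33.4592.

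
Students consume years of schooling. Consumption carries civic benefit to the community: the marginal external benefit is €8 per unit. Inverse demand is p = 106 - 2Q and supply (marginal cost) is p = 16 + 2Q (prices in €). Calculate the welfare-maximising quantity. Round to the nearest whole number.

Q* = 25

Social marginal benefit = demand + MEB = 114 - 2Q.
Set SMB = MC: 114 - 2Q = 16 + 2Q → Q* = 24.5000.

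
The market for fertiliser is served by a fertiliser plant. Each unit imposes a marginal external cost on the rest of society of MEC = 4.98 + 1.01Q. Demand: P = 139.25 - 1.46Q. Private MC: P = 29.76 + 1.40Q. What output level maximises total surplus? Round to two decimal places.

Social marginal cost = private MC + MEC = 34.74 + 2.41Q.
Set SMC = demand: 34.74 + 2.41Q = 139.25 - 1.46Q → Q* = 27.0052.

Q* = 27.01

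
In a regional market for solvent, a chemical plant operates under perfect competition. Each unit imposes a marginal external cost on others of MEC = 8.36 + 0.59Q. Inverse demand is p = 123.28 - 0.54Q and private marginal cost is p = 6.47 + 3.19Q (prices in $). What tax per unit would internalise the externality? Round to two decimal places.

Social marginal cost = private MC + MEC = 14.83 + 3.78Q.
Set SMC = demand: 14.83 + 3.78Q = 123.28 - 0.54Q → Q* = 25.1042.
The Pigouvian tax equals MEC at Q*: 8.36 + 0.59×25.1042 = 23.1715.

tax = $23.17 per unit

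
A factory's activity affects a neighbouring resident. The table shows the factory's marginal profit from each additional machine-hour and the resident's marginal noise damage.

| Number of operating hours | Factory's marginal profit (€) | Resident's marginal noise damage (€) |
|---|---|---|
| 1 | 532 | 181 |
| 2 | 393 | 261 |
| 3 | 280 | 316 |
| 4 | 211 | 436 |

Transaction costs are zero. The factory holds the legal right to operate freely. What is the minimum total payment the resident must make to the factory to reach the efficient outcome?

Left alone the factory would choose level 4 (marginal profit stays positive).
Efficient level: k* = 2 (marginal profit ≥ marginal noise damage through 2).
The resident must at least cover the factory's forgone profit from cutting 4→2: 280 + 211 = 491.

€491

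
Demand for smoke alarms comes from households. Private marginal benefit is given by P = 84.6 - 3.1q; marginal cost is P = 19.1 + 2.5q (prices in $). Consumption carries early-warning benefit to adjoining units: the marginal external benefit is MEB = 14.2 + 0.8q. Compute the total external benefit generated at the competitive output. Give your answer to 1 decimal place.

Market equilibrium (private): 19.1 + 2.5q = 84.6 - 3.1q → q_m = 11.6964.
Total external benefit = ∫₀^{q_m} (14.2 + 0.8q) dq = 14.2×11.6964 + ½×0.8×11.6964² = 220.8112.

$220.8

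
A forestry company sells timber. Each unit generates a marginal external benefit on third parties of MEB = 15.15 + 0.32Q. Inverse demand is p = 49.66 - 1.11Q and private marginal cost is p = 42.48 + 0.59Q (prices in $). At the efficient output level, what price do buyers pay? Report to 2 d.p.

Social marginal cost = private MC − MEB = 27.33 + 0.27Q.
Set SMC = demand: 27.33 + 0.27Q = 49.66 - 1.11Q → Q* = 16.1812.
Consumer price on the demand curve at Q*: 49.66 − 1.11×16.1812 = 31.6989.

P = $31.70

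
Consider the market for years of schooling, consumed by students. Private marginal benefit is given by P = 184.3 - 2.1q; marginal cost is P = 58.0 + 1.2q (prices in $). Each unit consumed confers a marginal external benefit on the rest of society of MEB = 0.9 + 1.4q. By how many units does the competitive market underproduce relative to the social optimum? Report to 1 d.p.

Market equilibrium (private): 58.0 + 1.2q = 184.3 - 2.1q → q_m = 38.2727.
Social marginal benefit = demand + MEB = 185.2 - 0.7q.
Set SMB = MC: 185.2 - 0.7q = 58.0 + 1.2q → q* = 66.9474.
Gap = |38.2727 − 66.9474| = 28.6747.

28.7 units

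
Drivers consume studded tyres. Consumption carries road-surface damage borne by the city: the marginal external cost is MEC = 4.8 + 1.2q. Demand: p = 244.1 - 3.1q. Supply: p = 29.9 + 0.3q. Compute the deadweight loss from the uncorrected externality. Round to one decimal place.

DWL = 702.6

Market equilibrium (private): 29.9 + 0.3q = 244.1 - 3.1q → q_m = 63.0000.
Social marginal benefit = demand − MEC = 239.3 - 4.3q.
Set SMB = MC: 239.3 - 4.3q = 29.9 + 0.3q → q* = 45.5217.
Height of the DWL triangle at q_m is MC(q_m) − SMB(q_m) = MEC(q_m) = 80.4000.
DWL = ½ × 17.4783 × 80.4000 = 702.6277.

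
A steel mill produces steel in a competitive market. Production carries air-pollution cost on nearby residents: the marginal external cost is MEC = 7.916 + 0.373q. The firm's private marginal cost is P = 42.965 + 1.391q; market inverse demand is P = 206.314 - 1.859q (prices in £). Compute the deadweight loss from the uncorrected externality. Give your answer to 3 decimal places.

DWL = £98.115

Market equilibrium (private): 42.965 + 1.391q = 206.314 - 1.859q → q_m = 50.2612.
Social marginal cost = private MC + MEC = 50.881 + 1.764q.
Set SMC = demand: 50.881 + 1.764q = 206.314 - 1.859q → q* = 42.9017.
The welfare-loss triangle has base |q_m − q*| and height MEC(q_m) (the vertical gap between SMC and demand is zero at q* and MEC at q_m).
DWL = ½ × 7.3595 × 26.6634 = 98.1146.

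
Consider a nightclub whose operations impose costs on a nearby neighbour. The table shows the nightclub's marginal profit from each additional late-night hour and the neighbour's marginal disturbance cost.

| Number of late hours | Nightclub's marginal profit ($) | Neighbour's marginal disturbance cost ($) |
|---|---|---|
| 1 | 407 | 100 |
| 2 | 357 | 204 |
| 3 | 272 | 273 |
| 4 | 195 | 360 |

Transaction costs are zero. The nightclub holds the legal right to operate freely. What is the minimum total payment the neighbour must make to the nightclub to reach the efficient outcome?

Left alone the nightclub would choose level 4 (marginal profit stays positive).
Efficient level: k* = 2 (marginal profit ≥ marginal disturbance cost through 2).
The neighbour must at least cover the nightclub's forgone profit from cutting 4→2: 272 + 195 = 467.

$467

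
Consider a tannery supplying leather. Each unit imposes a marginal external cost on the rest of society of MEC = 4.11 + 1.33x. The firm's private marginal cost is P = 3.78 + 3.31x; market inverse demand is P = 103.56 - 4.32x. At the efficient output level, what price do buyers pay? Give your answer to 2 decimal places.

P = 57.43

Social marginal cost = private MC + MEC = 7.89 + 4.64x.
Set SMC = demand: 7.89 + 4.64x = 103.56 - 4.32x → x* = 10.6775.
Consumer price on the demand curve at x*: 103.56 − 4.32×10.6775 = 57.4332.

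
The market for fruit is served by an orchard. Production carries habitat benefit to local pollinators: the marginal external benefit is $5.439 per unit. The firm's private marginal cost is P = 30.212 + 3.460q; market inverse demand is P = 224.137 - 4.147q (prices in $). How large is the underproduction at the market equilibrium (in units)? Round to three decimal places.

Market equilibrium (private): 30.212 + 3.460q = 224.137 - 4.147q → q_m = 25.4930.
Social marginal cost = private MC − MEB = 24.773 + 3.460q.
Set SMC = demand: 24.773 + 3.460q = 224.137 - 4.147q → q* = 26.2080.
Gap = |25.4930 − 26.2080| = 0.7150.

0.715 units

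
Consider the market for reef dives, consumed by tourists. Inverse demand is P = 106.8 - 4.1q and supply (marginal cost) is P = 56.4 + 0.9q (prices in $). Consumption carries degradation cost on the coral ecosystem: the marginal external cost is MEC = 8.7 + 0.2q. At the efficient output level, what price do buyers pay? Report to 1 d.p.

Social marginal benefit = demand − MEC = 98.1 - 4.3q.
Set SMB = MC: 98.1 - 4.3q = 56.4 + 0.9q → q* = 8.0192.
Consumer price on the demand curve at q*: 106.8 − 4.1×8.0192 = 73.9213.

P = $73.9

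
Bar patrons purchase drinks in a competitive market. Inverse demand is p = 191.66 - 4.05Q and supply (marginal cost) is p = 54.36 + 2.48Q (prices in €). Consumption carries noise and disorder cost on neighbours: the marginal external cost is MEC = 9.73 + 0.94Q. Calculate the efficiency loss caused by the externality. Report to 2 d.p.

DWL = €58.23

Market equilibrium (private): 54.36 + 2.48Q = 191.66 - 4.05Q → Q_m = 21.0260.
Social marginal benefit = demand − MEC = 181.93 - 4.99Q.
Set SMB = MC: 181.93 - 4.99Q = 54.36 + 2.48Q → Q* = 17.0776.
The loss is the area between SMB and MC from Q* to Q_m; with linear curves that's a triangle of height MEC(Q_m).
DWL = ½ × 3.9484 × 29.4945 = 58.2280.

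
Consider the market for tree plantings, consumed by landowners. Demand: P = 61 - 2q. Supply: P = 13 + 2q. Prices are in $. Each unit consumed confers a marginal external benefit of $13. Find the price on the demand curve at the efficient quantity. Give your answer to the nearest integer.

P = $31

Social marginal benefit = demand + MEB = 74 - 2q.
Set SMB = MC: 74 - 2q = 13 + 2q → q* = 15.2500.
Consumer price on the demand curve at q*: 61 − 2×15.2500 = 30.5000.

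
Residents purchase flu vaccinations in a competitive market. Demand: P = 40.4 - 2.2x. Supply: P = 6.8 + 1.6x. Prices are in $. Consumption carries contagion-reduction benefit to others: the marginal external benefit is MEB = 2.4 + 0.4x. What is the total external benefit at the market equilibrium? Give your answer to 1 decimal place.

$36.9

Market equilibrium (private): 6.8 + 1.6x = 40.4 - 2.2x → x_m = 8.8421.
Total external benefit = ∫₀^{x_m} (2.4 + 0.4x) dx = 2.4×8.8421 + ½×0.4×8.8421² = 36.8576.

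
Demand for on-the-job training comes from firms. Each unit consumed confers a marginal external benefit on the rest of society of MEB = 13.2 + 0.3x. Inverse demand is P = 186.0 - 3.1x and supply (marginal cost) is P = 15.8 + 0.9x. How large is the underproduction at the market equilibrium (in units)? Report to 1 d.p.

7.0 units

Market equilibrium (private): 15.8 + 0.9x = 186.0 - 3.1x → x_m = 42.5500.
Social marginal benefit = demand + MEB = 199.2 - 2.8x.
Set SMB = MC: 199.2 - 2.8x = 15.8 + 0.9x → x* = 49.5676.
Gap = |42.5500 − 49.5676| = 7.0176.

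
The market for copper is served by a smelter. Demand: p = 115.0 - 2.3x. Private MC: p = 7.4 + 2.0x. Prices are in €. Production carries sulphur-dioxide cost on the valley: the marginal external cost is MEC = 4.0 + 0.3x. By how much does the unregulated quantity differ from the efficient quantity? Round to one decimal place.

2.5 units

Market equilibrium (private): 7.4 + 2.0x = 115.0 - 2.3x → x_m = 25.0233.
Social marginal cost = private MC + MEC = 11.4 + 2.3x.
Set SMC = demand: 11.4 + 2.3x = 115.0 - 2.3x → x* = 22.5217.
Gap = |25.0233 − 22.5217| = 2.5016.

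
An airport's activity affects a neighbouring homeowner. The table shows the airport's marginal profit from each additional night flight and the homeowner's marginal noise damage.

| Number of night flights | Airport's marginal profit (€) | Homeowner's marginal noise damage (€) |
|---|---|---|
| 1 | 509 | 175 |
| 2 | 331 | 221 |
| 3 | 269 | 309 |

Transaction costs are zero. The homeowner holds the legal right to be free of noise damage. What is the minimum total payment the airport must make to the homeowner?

€396

Efficient level: marginal profit ≥ marginal noise damage through level 2, so k* = 2.
With the homeowner holding the right, the airport must at least compensate total damage at k*: 175 + 221 = 396.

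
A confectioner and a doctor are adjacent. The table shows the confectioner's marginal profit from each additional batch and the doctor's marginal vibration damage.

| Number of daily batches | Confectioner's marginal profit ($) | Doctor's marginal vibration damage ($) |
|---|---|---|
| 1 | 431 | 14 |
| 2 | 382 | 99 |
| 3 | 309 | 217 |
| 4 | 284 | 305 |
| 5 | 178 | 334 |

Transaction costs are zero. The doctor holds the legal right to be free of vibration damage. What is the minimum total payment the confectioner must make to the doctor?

$330

Efficient level: marginal profit ≥ marginal vibration damage through level 3, so k* = 3.
With the doctor holding the right, the confectioner must at least compensate total damage at k*: 14 + 99 + 217 = 330.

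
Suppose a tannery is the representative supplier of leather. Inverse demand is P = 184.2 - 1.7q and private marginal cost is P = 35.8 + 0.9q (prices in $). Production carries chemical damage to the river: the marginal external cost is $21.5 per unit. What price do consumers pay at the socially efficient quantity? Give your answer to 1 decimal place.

P = $101.2

Social marginal cost = private MC + MEC = 57.3 + 0.9q.
Set SMC = demand: 57.3 + 0.9q = 184.2 - 1.7q → q* = 48.8077.
Consumer price on the demand curve at q*: 184.2 − 1.7×48.8077 = 101.2269.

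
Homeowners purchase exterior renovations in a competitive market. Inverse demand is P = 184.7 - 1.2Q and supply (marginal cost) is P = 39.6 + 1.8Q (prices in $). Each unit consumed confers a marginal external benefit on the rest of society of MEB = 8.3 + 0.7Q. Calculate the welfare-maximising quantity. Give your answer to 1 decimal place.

Social marginal benefit = demand + MEB = 193.0 - 0.5Q.
Set SMB = MC: 193.0 - 0.5Q = 39.6 + 1.8Q → Q* = 66.6957.

Q* = 66.7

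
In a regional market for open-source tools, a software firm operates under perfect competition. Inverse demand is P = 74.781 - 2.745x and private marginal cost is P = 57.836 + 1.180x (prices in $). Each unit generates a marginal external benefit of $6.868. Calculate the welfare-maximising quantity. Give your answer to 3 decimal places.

Social marginal cost = private MC − MEB = 50.968 + 1.180x.
Set SMC = demand: 50.968 + 1.180x = 74.781 - 2.745x → x* = 6.0670.

x* = 6.067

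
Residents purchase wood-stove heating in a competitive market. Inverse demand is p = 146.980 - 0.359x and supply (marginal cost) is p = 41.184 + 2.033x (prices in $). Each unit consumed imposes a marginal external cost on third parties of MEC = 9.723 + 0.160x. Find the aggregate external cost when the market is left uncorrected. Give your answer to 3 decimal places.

$586.537

Market equilibrium (private): 41.184 + 2.033x = 146.980 - 0.359x → x_m = 44.2291.
Total external cost = ∫₀^{x_m} (9.723 + 0.160x) dx = 9.723×44.2291 + ½×0.160×44.2291² = 586.5366.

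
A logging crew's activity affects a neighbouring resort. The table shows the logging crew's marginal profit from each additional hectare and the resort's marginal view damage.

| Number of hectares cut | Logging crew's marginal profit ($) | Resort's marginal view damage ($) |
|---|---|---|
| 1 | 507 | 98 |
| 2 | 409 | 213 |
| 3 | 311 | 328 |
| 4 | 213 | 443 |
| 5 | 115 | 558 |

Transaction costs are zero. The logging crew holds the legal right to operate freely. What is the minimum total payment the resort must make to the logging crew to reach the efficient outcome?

Left alone the logging crew would choose level 5 (marginal profit stays positive).
Efficient level: k* = 2 (marginal profit ≥ marginal view damage through 2).
The resort must at least cover the logging crew's forgone profit from cutting 5→2: 311 + 213 + 115 = 639.

$639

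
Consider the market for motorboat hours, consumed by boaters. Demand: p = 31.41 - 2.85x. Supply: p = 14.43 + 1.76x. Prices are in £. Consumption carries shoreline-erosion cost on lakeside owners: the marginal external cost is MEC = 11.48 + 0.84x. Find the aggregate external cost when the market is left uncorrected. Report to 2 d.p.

£47.98

Market equilibrium (private): 14.43 + 1.76x = 31.41 - 2.85x → x_m = 3.6833.
Total external cost = ∫₀^{x_m} (11.48 + 0.84x) dx = 11.48×3.6833 + ½×0.84×3.6833² = 47.9823.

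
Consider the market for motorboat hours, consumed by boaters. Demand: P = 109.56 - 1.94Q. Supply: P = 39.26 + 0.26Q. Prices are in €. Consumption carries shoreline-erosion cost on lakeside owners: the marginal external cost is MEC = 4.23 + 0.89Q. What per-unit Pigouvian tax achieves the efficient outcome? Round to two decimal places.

Social marginal benefit = demand − MEC = 105.33 - 2.83Q.
Set SMB = MC: 105.33 - 2.83Q = 39.26 + 0.26Q → Q* = 21.3819.
The Pigouvian tax equals MEC at Q*: 4.23 + 0.89×21.3819 = 23.2599.

tax = €23.26 per unit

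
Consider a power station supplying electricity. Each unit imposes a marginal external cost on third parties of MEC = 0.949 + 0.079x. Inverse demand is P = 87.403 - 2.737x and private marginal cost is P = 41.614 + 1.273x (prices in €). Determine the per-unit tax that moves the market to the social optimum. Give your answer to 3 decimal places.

Social marginal cost = private MC + MEC = 42.563 + 1.352x.
Set SMC = demand: 42.563 + 1.352x = 87.403 - 2.737x → x* = 10.9660.
The Pigouvian tax equals MEC at x*: 0.949 + 0.079×10.9660 = 1.8153.

tax = €1.815 per unit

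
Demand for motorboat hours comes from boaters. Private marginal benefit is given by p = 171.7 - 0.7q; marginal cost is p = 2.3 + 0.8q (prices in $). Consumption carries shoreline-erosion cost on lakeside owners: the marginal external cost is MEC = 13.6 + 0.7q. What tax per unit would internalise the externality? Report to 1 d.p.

Social marginal benefit = demand − MEC = 158.1 - 1.4q.
Set SMB = MC: 158.1 - 1.4q = 2.3 + 0.8q → q* = 70.8182.
The Pigouvian tax equals MEC at q*: 13.6 + 0.7×70.8182 = 63.1727.

tax = $63.2 per unit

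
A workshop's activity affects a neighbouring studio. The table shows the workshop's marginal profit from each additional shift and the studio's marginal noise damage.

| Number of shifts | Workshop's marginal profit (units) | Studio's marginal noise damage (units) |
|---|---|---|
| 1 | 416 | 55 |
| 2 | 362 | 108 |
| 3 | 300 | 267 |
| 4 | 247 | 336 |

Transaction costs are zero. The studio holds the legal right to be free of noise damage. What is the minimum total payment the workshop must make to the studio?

430

Efficient level: marginal profit ≥ marginal noise damage through level 3, so k* = 3.
With the studio holding the right, the workshop must at least compensate total damage at k*: 55 + 108 + 267 = 430.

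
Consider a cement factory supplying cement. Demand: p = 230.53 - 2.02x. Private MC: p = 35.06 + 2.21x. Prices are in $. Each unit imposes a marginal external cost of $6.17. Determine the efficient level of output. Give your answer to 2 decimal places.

x* = 44.75

Social marginal cost = private MC + MEC = 41.23 + 2.21x.
Set SMC = demand: 41.23 + 2.21x = 230.53 - 2.02x → x* = 44.7518.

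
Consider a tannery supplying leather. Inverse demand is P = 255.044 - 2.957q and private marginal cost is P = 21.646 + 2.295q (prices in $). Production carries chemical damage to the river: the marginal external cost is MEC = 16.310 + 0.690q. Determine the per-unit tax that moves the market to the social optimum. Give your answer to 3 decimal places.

tax = $41.519 per unit

Social marginal cost = private MC + MEC = 37.956 + 2.985q.
Set SMC = demand: 37.956 + 2.985q = 255.044 - 2.957q → q* = 36.5345.
The Pigouvian tax equals MEC at q*: 16.310 + 0.690×36.5345 = 41.5188.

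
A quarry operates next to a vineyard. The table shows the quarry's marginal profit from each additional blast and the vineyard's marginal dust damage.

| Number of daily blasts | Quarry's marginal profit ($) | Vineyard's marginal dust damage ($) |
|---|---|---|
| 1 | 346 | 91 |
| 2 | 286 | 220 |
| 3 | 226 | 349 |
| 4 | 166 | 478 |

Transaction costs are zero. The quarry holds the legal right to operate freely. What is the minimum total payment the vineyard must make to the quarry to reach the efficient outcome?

$392

Left alone the quarry would choose level 4 (marginal profit stays positive).
Efficient level: k* = 2 (marginal profit ≥ marginal dust damage through 2).
The vineyard must at least cover the quarry's forgone profit from cutting 4→2: 226 + 166 = 392.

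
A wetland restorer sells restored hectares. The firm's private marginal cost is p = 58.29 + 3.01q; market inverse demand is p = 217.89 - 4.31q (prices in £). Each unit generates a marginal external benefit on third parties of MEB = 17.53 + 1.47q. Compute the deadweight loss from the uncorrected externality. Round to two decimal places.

Market equilibrium (private): 58.29 + 3.01q = 217.89 - 4.31q → q_m = 21.8033.
Social marginal cost = private MC − MEB = 40.76 + 1.54q.
Set SMC = demand: 40.76 + 1.54q = 217.89 - 4.31q → q* = 30.2786.
The welfare-loss triangle has base |q_m − q*| and height MEB(q_m) (the vertical gap between SMC and demand is zero at q* and MEB at q_m).
DWL = ½ × 8.4753 × 49.5808 = 210.1061.

DWL = £210.11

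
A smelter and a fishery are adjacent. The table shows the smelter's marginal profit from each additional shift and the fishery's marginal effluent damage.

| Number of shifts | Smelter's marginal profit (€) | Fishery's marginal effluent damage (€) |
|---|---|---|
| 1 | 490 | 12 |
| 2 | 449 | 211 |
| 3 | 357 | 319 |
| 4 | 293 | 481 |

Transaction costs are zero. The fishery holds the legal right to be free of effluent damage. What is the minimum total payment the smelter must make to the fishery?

€542

Efficient level: marginal profit ≥ marginal effluent damage through level 3, so k* = 3.
With the fishery holding the right, the smelter must at least compensate total damage at k*: 12 + 211 + 319 = 542.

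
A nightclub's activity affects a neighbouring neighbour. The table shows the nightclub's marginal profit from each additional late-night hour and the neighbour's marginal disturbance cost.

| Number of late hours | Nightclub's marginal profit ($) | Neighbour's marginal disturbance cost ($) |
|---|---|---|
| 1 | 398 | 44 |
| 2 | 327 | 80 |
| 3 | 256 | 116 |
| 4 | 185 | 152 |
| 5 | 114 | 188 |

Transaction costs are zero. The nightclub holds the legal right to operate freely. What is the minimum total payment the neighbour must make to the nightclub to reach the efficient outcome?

Left alone the nightclub would choose level 5 (marginal profit stays positive).
Efficient level: k* = 4 (marginal profit ≥ marginal disturbance cost through 4).
The neighbour must at least cover the nightclub's forgone profit from cutting 5→4: 114 = 114.

$114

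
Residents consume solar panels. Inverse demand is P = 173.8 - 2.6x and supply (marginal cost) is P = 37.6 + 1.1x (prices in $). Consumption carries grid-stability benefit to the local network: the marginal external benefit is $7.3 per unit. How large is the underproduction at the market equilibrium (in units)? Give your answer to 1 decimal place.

Market equilibrium (private): 37.6 + 1.1x = 173.8 - 2.6x → x_m = 36.8108.
Social marginal benefit = demand + MEB = 181.1 - 2.6x.
Set SMB = MC: 181.1 - 2.6x = 37.6 + 1.1x → x* = 38.7838.
Gap = |36.8108 − 38.7838| = 1.9730.

2.0 units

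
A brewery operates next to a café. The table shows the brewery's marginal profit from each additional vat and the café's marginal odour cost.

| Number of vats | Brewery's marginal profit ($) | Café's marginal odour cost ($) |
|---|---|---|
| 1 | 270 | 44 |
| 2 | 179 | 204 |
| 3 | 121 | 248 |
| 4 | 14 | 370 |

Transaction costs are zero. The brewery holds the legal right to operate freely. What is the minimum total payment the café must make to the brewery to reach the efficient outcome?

$314

Left alone the brewery would choose level 4 (marginal profit stays positive).
Efficient level: k* = 1 (marginal profit ≥ marginal odour cost through 1).
The café must at least cover the brewery's forgone profit from cutting 4→1: 179 + 121 + 14 = 314.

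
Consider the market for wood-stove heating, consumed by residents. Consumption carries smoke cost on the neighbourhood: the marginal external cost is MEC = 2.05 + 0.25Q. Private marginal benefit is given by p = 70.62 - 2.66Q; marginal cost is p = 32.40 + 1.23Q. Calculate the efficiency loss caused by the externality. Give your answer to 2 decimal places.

DWL = 2.45

Market equilibrium (private): 32.40 + 1.23Q = 70.62 - 2.66Q → Q_m = 9.8252.
Social marginal benefit = demand − MEC = 68.57 - 2.91Q.
Set SMB = MC: 68.57 - 2.91Q = 32.40 + 1.23Q → Q* = 8.7367.
The welfare-loss triangle has base |Q_m − Q*| and height MEC(Q_m) (the vertical gap between SMB and MC is zero at Q* and MEC at Q_m).
DWL = ½ × 1.0885 × 4.5063 = 2.4526.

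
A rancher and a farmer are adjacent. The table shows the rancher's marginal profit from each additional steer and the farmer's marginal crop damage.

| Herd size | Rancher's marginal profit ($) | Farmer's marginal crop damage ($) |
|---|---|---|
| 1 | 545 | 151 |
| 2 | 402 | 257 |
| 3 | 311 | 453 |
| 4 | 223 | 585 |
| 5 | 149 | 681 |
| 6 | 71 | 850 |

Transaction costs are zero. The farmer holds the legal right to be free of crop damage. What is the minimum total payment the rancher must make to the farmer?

$408

Efficient level: marginal profit ≥ marginal crop damage through level 2, so k* = 2.
With the farmer holding the right, the rancher must at least compensate total damage at k*: 151 + 257 = 408.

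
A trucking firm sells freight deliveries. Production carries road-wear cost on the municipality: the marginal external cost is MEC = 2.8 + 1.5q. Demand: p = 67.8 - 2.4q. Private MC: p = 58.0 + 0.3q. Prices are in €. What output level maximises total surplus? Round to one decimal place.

Social marginal cost = private MC + MEC = 60.8 + 1.8q.
Set SMC = demand: 60.8 + 1.8q = 67.8 - 2.4q → q* = 1.6667.

q* = 1.7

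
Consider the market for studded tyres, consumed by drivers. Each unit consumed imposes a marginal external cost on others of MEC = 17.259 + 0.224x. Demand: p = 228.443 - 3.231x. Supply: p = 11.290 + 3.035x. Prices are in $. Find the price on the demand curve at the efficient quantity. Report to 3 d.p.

Social marginal benefit = demand − MEC = 211.184 - 3.455x.
Set SMB = MC: 211.184 - 3.455x = 11.290 + 3.035x → x* = 30.8003.
Consumer price on the demand curve at x*: 228.443 − 3.231×30.8003 = 128.9272.

P = $128.927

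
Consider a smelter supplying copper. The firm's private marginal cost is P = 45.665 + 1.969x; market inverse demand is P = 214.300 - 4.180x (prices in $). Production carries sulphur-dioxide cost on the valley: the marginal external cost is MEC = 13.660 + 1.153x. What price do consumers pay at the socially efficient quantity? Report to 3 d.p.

P = $125.585

Social marginal cost = private MC + MEC = 59.325 + 3.122x.
Set SMC = demand: 59.325 + 3.122x = 214.300 - 4.180x → x* = 21.2236.
Consumer price on the demand curve at x*: 214.300 − 4.180×21.2236 = 125.5854.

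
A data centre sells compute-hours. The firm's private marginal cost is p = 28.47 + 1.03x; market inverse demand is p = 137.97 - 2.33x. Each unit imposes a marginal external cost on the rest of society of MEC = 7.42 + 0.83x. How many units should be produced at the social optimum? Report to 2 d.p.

x* = 24.36

Social marginal cost = private MC + MEC = 35.89 + 1.86x.
Set SMC = demand: 35.89 + 1.86x = 137.97 - 2.33x → x* = 24.3628.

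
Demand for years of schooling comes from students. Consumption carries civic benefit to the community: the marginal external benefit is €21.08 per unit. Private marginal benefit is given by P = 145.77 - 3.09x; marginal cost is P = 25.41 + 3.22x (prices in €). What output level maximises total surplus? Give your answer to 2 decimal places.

Social marginal benefit = demand + MEB = 166.85 - 3.09x.
Set SMB = MC: 166.85 - 3.09x = 25.41 + 3.22x → x* = 22.4152.

x* = 22.42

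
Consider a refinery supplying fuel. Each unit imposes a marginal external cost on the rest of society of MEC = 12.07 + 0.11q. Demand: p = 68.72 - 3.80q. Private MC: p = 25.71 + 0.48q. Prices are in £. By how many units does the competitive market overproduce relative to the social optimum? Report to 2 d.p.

Market equilibrium (private): 25.71 + 0.48q = 68.72 - 3.80q → q_m = 10.0491.
Social marginal cost = private MC + MEC = 37.78 + 0.59q.
Set SMC = demand: 37.78 + 0.59q = 68.72 - 3.80q → q* = 7.0478.
Gap = |10.0491 − 7.0478| = 3.0013.

3.00 units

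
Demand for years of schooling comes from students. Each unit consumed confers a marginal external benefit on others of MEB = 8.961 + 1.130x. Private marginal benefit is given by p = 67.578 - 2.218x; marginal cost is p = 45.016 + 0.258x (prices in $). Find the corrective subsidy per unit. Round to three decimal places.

subsidy = $35.425 per unit

Social marginal benefit = demand + MEB = 76.539 - 1.088x.
Set SMB = MC: 76.539 - 1.088x = 45.016 + 0.258x → x* = 23.4198.
The Pigouvian subsidy equals MEB at x*: 8.961 + 1.130×23.4198 = 35.4254.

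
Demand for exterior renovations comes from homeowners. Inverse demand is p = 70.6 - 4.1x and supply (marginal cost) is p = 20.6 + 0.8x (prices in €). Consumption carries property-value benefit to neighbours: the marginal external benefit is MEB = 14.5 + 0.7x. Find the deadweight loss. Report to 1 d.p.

Market equilibrium (private): 20.6 + 0.8x = 70.6 - 4.1x → x_m = 10.2041.
Social marginal benefit = demand + MEB = 85.1 - 3.4x.
Set SMB = MC: 85.1 - 3.4x = 20.6 + 0.8x → x* = 15.3571.
The welfare-loss triangle has base |x_m − x*| and height MEB(x_m) (the vertical gap between SMB and MC is zero at x* and MEB at x_m).
DWL = ½ × 5.1530 × 21.6429 = 55.7629.

DWL = €55.8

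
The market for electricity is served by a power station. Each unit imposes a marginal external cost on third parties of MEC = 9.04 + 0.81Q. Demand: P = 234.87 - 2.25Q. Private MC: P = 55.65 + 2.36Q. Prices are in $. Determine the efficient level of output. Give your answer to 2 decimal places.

Q* = 31.40

Social marginal cost = private MC + MEC = 64.69 + 3.17Q.
Set SMC = demand: 64.69 + 3.17Q = 234.87 - 2.25Q → Q* = 31.3985.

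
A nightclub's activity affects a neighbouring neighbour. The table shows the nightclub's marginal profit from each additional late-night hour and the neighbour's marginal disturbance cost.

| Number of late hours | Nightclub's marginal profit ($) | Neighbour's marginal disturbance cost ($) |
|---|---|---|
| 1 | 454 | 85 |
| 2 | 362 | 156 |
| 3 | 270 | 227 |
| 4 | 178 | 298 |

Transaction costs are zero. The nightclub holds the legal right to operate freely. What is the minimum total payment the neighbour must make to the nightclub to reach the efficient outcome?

Left alone the nightclub would choose level 4 (marginal profit stays positive).
Efficient level: k* = 3 (marginal profit ≥ marginal disturbance cost through 3).
The neighbour must at least cover the nightclub's forgone profit from cutting 4→3: 178 = 178.

$178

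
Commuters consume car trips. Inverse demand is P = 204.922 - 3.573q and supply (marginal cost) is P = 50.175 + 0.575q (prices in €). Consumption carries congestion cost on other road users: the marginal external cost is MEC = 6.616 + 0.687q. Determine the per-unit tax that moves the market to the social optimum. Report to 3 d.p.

Social marginal benefit = demand − MEC = 198.306 - 4.260q.
Set SMB = MC: 198.306 - 4.260q = 50.175 + 0.575q → q* = 30.6372.
The Pigouvian tax equals MEC at q*: 6.616 + 0.687×30.6372 = 27.6638.

tax = €27.664 per unit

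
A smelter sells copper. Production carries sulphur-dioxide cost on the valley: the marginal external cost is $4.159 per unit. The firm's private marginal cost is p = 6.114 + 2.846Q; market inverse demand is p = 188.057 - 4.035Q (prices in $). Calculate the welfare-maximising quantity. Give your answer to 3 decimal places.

Q* = 25.837

Social marginal cost = private MC + MEC = 10.273 + 2.846Q.
Set SMC = demand: 10.273 + 2.846Q = 188.057 - 4.035Q → Q* = 25.8369.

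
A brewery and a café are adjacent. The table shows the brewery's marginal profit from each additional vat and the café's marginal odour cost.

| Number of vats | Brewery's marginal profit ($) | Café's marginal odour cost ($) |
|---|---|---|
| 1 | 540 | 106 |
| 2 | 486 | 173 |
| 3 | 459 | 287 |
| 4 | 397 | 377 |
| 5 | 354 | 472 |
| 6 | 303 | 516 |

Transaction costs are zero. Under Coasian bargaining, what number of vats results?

4

Bargaining reaches the level where marginal profit last exceeds marginal odour cost.
That holds through level 4 (397 ≥ 377) but not at 5 (354 < 472).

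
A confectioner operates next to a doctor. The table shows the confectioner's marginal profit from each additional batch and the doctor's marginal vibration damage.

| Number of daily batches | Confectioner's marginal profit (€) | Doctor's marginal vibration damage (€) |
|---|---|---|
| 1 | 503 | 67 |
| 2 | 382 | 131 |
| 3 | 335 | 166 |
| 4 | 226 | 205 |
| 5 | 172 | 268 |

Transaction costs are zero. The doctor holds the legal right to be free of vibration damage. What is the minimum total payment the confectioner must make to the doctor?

Efficient level: marginal profit ≥ marginal vibration damage through level 4, so k* = 4.
With the doctor holding the right, the confectioner must at least compensate total damage at k*: 67 + 131 + 166 + 205 = 569.

€569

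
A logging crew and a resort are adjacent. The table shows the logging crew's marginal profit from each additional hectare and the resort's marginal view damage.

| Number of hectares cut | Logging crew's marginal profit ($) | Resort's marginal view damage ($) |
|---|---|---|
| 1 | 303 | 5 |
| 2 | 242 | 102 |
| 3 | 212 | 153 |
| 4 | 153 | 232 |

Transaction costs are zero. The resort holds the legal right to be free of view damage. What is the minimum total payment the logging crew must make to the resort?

$260

Efficient level: marginal profit ≥ marginal view damage through level 3, so k* = 3.
With the resort holding the right, the logging crew must at least compensate total damage at k*: 5 + 102 + 153 = 260.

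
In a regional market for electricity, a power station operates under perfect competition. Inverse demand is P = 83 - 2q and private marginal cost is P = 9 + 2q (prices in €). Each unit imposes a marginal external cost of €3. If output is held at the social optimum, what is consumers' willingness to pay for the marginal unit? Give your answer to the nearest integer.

Social marginal cost = private MC + MEC = 12 + 2q.
Set SMC = demand: 12 + 2q = 83 - 2q → q* = 17.7500.
Consumer price on the demand curve at q*: 83 − 2×17.7500 = 47.5000.

P = €48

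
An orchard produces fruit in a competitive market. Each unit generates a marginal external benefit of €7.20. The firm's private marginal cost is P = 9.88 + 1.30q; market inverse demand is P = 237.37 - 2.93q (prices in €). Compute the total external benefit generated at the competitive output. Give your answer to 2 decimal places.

€387.22

Market equilibrium (private): 9.88 + 1.30q = 237.37 - 2.93q → q_m = 53.7801.
Total external benefit = MEB × q_m = 7.20 × 53.7801 = 387.2167.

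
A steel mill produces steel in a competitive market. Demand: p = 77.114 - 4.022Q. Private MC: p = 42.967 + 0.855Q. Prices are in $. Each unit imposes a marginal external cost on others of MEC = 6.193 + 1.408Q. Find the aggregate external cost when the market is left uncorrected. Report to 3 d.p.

$77.873

Market equilibrium (private): 42.967 + 0.855Q = 77.114 - 4.022Q → Q_m = 7.0016.
Total external cost = ∫₀^{Q_m} (6.193 + 1.408Q) dQ = 6.193×7.0016 + ½×1.408×7.0016² = 77.8727.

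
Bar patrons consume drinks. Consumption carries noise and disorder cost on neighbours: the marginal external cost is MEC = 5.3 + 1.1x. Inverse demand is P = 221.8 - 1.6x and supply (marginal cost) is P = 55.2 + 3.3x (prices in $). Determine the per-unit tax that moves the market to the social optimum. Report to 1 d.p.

tax = $34.9 per unit

Social marginal benefit = demand − MEC = 216.5 - 2.7x.
Set SMB = MC: 216.5 - 2.7x = 55.2 + 3.3x → x* = 26.8833.
The Pigouvian tax equals MEC at x*: 5.3 + 1.1×26.8833 = 34.8716.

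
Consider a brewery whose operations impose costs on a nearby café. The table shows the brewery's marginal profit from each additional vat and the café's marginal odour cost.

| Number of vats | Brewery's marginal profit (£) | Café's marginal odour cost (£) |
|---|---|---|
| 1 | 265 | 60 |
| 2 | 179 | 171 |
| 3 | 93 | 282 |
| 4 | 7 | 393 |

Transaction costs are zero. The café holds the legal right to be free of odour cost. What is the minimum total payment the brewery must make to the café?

Efficient level: marginal profit ≥ marginal odour cost through level 2, so k* = 2.
With the café holding the right, the brewery must at least compensate total damage at k*: 60 + 171 = 231.

£231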